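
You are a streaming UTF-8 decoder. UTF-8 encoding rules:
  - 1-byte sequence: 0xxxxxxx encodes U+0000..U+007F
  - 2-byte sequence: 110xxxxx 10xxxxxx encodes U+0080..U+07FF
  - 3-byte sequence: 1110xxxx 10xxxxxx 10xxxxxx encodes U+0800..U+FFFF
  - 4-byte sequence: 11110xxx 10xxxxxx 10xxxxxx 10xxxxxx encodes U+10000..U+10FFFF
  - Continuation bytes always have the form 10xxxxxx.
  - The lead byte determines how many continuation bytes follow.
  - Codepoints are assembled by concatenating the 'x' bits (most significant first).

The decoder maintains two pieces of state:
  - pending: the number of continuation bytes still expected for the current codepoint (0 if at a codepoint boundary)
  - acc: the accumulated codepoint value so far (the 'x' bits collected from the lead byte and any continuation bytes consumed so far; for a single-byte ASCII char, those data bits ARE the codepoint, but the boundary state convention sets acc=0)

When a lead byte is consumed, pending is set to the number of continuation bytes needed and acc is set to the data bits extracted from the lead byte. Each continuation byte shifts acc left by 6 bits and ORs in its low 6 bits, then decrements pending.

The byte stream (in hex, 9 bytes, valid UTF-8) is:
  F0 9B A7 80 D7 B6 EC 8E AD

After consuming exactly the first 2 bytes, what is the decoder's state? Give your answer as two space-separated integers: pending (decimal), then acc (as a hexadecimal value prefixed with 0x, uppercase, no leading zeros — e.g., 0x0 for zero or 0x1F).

Byte[0]=F0: 4-byte lead. pending=3, acc=0x0
Byte[1]=9B: continuation. acc=(acc<<6)|0x1B=0x1B, pending=2

Answer: 2 0x1B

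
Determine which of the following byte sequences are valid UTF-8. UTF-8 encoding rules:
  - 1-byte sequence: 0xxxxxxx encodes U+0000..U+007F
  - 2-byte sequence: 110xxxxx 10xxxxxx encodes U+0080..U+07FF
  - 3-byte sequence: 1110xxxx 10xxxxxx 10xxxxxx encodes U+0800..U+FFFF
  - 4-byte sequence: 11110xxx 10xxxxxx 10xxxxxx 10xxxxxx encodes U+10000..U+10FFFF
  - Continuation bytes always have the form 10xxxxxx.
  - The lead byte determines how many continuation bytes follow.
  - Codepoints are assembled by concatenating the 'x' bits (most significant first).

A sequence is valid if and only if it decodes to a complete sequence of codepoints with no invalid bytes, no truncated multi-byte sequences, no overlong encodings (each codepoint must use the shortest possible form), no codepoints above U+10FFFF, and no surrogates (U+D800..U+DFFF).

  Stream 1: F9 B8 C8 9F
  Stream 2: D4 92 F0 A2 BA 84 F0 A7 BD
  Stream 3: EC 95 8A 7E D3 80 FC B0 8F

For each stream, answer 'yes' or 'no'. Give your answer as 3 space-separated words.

Answer: no no no

Derivation:
Stream 1: error at byte offset 0. INVALID
Stream 2: error at byte offset 9. INVALID
Stream 3: error at byte offset 6. INVALID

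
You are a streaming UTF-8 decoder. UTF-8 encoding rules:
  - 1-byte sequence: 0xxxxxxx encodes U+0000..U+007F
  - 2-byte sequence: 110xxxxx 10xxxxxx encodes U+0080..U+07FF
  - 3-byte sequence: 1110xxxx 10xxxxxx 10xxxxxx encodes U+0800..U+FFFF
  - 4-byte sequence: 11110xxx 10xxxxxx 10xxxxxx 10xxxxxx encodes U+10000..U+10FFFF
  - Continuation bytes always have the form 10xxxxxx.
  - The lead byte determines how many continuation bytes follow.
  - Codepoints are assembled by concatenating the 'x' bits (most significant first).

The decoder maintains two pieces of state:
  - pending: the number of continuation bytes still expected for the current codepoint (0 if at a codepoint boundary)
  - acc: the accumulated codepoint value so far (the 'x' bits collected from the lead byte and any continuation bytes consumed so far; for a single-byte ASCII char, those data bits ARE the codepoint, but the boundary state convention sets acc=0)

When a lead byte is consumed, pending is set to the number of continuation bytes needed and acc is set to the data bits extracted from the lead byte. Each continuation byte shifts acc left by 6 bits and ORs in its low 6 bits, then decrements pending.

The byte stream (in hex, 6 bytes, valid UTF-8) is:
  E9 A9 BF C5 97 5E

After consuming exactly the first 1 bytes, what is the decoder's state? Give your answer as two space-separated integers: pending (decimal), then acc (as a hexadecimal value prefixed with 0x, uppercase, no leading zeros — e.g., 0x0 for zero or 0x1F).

Byte[0]=E9: 3-byte lead. pending=2, acc=0x9

Answer: 2 0x9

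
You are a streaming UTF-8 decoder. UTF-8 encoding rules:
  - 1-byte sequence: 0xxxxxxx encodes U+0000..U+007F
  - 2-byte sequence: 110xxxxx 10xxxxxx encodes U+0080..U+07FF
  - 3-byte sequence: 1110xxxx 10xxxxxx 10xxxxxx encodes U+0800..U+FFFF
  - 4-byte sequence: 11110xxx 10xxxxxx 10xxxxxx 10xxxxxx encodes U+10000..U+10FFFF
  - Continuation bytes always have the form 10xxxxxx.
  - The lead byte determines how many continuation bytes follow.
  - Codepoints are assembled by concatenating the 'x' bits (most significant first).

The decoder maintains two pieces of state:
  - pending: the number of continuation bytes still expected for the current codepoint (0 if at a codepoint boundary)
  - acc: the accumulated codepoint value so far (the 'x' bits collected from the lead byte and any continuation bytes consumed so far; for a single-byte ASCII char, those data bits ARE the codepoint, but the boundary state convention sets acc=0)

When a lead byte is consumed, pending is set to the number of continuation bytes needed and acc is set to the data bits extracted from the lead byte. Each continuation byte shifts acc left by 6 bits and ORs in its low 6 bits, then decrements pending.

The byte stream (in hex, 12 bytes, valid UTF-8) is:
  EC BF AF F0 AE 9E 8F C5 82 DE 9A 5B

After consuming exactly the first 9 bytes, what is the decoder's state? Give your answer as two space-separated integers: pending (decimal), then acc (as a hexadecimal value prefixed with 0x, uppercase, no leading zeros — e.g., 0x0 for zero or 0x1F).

Answer: 0 0x142

Derivation:
Byte[0]=EC: 3-byte lead. pending=2, acc=0xC
Byte[1]=BF: continuation. acc=(acc<<6)|0x3F=0x33F, pending=1
Byte[2]=AF: continuation. acc=(acc<<6)|0x2F=0xCFEF, pending=0
Byte[3]=F0: 4-byte lead. pending=3, acc=0x0
Byte[4]=AE: continuation. acc=(acc<<6)|0x2E=0x2E, pending=2
Byte[5]=9E: continuation. acc=(acc<<6)|0x1E=0xB9E, pending=1
Byte[6]=8F: continuation. acc=(acc<<6)|0x0F=0x2E78F, pending=0
Byte[7]=C5: 2-byte lead. pending=1, acc=0x5
Byte[8]=82: continuation. acc=(acc<<6)|0x02=0x142, pending=0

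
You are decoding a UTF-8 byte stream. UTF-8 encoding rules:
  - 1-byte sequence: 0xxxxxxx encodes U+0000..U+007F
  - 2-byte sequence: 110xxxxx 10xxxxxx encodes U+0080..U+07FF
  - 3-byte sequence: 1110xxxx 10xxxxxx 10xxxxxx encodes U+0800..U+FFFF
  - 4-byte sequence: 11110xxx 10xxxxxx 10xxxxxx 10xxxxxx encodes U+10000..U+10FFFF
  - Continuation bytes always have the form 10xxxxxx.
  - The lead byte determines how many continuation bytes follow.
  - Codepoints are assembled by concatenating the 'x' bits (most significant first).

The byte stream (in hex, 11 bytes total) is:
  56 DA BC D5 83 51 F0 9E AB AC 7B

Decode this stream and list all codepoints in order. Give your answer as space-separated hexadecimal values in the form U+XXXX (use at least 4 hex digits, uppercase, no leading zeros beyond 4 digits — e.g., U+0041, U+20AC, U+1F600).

Answer: U+0056 U+06BC U+0543 U+0051 U+1EAEC U+007B

Derivation:
Byte[0]=56: 1-byte ASCII. cp=U+0056
Byte[1]=DA: 2-byte lead, need 1 cont bytes. acc=0x1A
Byte[2]=BC: continuation. acc=(acc<<6)|0x3C=0x6BC
Completed: cp=U+06BC (starts at byte 1)
Byte[3]=D5: 2-byte lead, need 1 cont bytes. acc=0x15
Byte[4]=83: continuation. acc=(acc<<6)|0x03=0x543
Completed: cp=U+0543 (starts at byte 3)
Byte[5]=51: 1-byte ASCII. cp=U+0051
Byte[6]=F0: 4-byte lead, need 3 cont bytes. acc=0x0
Byte[7]=9E: continuation. acc=(acc<<6)|0x1E=0x1E
Byte[8]=AB: continuation. acc=(acc<<6)|0x2B=0x7AB
Byte[9]=AC: continuation. acc=(acc<<6)|0x2C=0x1EAEC
Completed: cp=U+1EAEC (starts at byte 6)
Byte[10]=7B: 1-byte ASCII. cp=U+007B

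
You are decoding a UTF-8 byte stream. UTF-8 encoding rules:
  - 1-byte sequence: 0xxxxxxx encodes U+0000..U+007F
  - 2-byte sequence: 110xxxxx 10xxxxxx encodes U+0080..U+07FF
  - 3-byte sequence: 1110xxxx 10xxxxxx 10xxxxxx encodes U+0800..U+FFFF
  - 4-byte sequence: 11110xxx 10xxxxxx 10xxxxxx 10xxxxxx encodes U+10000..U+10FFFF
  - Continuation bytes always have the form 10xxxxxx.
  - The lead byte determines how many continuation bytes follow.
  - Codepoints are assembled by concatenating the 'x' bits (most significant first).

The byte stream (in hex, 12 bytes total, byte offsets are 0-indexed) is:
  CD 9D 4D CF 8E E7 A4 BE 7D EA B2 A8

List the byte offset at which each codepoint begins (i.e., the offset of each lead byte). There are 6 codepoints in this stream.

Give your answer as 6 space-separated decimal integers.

Answer: 0 2 3 5 8 9

Derivation:
Byte[0]=CD: 2-byte lead, need 1 cont bytes. acc=0xD
Byte[1]=9D: continuation. acc=(acc<<6)|0x1D=0x35D
Completed: cp=U+035D (starts at byte 0)
Byte[2]=4D: 1-byte ASCII. cp=U+004D
Byte[3]=CF: 2-byte lead, need 1 cont bytes. acc=0xF
Byte[4]=8E: continuation. acc=(acc<<6)|0x0E=0x3CE
Completed: cp=U+03CE (starts at byte 3)
Byte[5]=E7: 3-byte lead, need 2 cont bytes. acc=0x7
Byte[6]=A4: continuation. acc=(acc<<6)|0x24=0x1E4
Byte[7]=BE: continuation. acc=(acc<<6)|0x3E=0x793E
Completed: cp=U+793E (starts at byte 5)
Byte[8]=7D: 1-byte ASCII. cp=U+007D
Byte[9]=EA: 3-byte lead, need 2 cont bytes. acc=0xA
Byte[10]=B2: continuation. acc=(acc<<6)|0x32=0x2B2
Byte[11]=A8: continuation. acc=(acc<<6)|0x28=0xACA8
Completed: cp=U+ACA8 (starts at byte 9)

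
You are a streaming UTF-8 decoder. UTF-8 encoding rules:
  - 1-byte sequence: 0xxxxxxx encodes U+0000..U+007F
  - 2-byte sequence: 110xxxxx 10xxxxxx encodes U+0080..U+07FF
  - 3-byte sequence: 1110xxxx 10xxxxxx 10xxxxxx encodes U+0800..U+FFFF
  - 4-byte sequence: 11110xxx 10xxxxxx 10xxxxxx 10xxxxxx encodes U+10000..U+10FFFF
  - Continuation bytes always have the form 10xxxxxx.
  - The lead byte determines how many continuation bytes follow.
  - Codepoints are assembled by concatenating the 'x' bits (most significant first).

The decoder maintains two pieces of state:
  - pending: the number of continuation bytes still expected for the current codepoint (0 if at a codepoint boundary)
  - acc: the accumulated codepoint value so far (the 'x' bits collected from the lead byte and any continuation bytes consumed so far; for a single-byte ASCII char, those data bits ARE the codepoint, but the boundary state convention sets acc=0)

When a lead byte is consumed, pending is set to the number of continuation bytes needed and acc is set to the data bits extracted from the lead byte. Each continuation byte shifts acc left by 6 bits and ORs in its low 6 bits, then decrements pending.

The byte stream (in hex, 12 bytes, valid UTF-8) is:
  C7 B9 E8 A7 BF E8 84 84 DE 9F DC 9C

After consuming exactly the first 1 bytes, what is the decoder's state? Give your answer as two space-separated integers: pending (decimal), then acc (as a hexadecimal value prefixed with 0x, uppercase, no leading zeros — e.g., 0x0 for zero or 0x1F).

Answer: 1 0x7

Derivation:
Byte[0]=C7: 2-byte lead. pending=1, acc=0x7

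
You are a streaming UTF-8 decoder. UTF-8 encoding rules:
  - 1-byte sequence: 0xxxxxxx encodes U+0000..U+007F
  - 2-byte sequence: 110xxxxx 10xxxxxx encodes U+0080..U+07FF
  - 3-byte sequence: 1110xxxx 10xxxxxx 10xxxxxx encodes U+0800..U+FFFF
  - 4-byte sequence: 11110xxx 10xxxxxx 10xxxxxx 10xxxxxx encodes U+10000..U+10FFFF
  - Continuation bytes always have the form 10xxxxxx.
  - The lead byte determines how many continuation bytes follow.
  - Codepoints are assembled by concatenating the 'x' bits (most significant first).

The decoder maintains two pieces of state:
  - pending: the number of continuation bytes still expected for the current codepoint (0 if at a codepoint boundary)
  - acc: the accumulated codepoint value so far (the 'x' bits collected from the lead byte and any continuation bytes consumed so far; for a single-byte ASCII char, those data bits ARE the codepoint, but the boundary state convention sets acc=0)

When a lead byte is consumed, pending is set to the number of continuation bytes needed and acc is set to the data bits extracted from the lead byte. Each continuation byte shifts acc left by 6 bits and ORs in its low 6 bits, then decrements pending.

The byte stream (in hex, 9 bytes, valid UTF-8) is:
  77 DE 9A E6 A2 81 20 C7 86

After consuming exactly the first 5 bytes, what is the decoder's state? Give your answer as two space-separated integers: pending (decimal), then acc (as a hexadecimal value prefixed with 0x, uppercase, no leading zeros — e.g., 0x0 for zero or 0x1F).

Answer: 1 0x1A2

Derivation:
Byte[0]=77: 1-byte. pending=0, acc=0x0
Byte[1]=DE: 2-byte lead. pending=1, acc=0x1E
Byte[2]=9A: continuation. acc=(acc<<6)|0x1A=0x79A, pending=0
Byte[3]=E6: 3-byte lead. pending=2, acc=0x6
Byte[4]=A2: continuation. acc=(acc<<6)|0x22=0x1A2, pending=1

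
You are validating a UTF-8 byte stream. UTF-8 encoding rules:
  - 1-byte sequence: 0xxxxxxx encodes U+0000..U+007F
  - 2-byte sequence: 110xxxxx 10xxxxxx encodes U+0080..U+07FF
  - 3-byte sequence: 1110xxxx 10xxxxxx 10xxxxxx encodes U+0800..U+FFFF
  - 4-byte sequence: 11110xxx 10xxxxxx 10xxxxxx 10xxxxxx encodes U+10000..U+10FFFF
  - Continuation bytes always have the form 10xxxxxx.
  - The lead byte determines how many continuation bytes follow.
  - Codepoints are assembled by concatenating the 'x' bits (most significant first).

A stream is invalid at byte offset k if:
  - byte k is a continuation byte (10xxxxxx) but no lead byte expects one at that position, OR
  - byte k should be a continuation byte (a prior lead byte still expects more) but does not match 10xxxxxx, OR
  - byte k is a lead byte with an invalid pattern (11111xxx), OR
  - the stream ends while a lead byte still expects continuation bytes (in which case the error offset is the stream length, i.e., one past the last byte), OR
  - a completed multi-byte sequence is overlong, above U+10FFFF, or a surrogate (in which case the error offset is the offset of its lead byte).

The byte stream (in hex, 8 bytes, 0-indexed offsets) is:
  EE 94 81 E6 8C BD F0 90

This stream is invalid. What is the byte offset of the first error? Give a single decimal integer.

Answer: 8

Derivation:
Byte[0]=EE: 3-byte lead, need 2 cont bytes. acc=0xE
Byte[1]=94: continuation. acc=(acc<<6)|0x14=0x394
Byte[2]=81: continuation. acc=(acc<<6)|0x01=0xE501
Completed: cp=U+E501 (starts at byte 0)
Byte[3]=E6: 3-byte lead, need 2 cont bytes. acc=0x6
Byte[4]=8C: continuation. acc=(acc<<6)|0x0C=0x18C
Byte[5]=BD: continuation. acc=(acc<<6)|0x3D=0x633D
Completed: cp=U+633D (starts at byte 3)
Byte[6]=F0: 4-byte lead, need 3 cont bytes. acc=0x0
Byte[7]=90: continuation. acc=(acc<<6)|0x10=0x10
Byte[8]: stream ended, expected continuation. INVALID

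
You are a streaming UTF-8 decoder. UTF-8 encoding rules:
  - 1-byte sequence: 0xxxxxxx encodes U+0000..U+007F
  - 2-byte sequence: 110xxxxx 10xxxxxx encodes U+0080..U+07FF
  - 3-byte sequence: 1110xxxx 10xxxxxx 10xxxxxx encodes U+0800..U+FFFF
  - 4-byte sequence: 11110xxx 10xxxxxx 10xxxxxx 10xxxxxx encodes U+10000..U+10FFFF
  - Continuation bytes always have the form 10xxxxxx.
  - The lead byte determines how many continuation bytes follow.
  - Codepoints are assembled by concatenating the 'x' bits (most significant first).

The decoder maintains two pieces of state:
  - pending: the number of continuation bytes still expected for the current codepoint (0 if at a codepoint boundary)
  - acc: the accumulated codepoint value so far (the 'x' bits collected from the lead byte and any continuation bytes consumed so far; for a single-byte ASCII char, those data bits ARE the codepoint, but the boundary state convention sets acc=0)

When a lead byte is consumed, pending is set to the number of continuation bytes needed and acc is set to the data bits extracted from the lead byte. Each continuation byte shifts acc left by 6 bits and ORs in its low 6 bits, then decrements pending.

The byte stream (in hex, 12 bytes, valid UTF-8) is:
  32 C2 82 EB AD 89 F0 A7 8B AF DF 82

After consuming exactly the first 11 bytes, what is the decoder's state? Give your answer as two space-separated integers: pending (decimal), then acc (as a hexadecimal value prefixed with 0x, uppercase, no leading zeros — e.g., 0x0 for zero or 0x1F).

Answer: 1 0x1F

Derivation:
Byte[0]=32: 1-byte. pending=0, acc=0x0
Byte[1]=C2: 2-byte lead. pending=1, acc=0x2
Byte[2]=82: continuation. acc=(acc<<6)|0x02=0x82, pending=0
Byte[3]=EB: 3-byte lead. pending=2, acc=0xB
Byte[4]=AD: continuation. acc=(acc<<6)|0x2D=0x2ED, pending=1
Byte[5]=89: continuation. acc=(acc<<6)|0x09=0xBB49, pending=0
Byte[6]=F0: 4-byte lead. pending=3, acc=0x0
Byte[7]=A7: continuation. acc=(acc<<6)|0x27=0x27, pending=2
Byte[8]=8B: continuation. acc=(acc<<6)|0x0B=0x9CB, pending=1
Byte[9]=AF: continuation. acc=(acc<<6)|0x2F=0x272EF, pending=0
Byte[10]=DF: 2-byte lead. pending=1, acc=0x1F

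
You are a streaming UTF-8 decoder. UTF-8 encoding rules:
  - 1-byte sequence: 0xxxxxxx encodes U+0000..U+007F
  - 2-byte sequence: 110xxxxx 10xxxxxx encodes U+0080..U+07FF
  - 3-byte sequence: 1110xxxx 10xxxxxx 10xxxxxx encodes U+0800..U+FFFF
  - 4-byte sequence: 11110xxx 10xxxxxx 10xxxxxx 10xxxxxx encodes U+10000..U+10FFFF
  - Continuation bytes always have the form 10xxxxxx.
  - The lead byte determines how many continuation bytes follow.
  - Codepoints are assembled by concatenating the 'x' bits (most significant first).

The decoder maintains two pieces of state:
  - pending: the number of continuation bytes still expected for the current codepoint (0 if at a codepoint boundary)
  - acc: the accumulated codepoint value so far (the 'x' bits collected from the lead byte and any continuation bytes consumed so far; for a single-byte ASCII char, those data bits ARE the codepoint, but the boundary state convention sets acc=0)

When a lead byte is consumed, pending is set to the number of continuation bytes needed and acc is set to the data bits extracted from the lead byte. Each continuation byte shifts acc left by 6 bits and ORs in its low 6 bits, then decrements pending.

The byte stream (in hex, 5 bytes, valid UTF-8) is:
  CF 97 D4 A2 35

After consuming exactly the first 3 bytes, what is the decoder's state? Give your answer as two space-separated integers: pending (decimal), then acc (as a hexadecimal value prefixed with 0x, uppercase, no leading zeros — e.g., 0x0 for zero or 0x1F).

Answer: 1 0x14

Derivation:
Byte[0]=CF: 2-byte lead. pending=1, acc=0xF
Byte[1]=97: continuation. acc=(acc<<6)|0x17=0x3D7, pending=0
Byte[2]=D4: 2-byte lead. pending=1, acc=0x14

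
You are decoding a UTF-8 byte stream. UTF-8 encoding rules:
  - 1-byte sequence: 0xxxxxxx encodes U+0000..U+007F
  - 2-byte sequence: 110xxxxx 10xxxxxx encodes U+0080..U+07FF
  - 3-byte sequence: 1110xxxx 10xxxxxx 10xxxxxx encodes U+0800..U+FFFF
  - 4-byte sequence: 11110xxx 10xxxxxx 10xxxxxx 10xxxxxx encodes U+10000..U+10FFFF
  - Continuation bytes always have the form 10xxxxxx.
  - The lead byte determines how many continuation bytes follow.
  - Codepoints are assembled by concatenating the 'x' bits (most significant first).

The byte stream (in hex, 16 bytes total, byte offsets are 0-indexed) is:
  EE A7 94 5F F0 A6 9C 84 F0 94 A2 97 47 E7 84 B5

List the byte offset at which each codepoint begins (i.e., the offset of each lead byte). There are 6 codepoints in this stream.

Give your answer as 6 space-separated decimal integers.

Byte[0]=EE: 3-byte lead, need 2 cont bytes. acc=0xE
Byte[1]=A7: continuation. acc=(acc<<6)|0x27=0x3A7
Byte[2]=94: continuation. acc=(acc<<6)|0x14=0xE9D4
Completed: cp=U+E9D4 (starts at byte 0)
Byte[3]=5F: 1-byte ASCII. cp=U+005F
Byte[4]=F0: 4-byte lead, need 3 cont bytes. acc=0x0
Byte[5]=A6: continuation. acc=(acc<<6)|0x26=0x26
Byte[6]=9C: continuation. acc=(acc<<6)|0x1C=0x99C
Byte[7]=84: continuation. acc=(acc<<6)|0x04=0x26704
Completed: cp=U+26704 (starts at byte 4)
Byte[8]=F0: 4-byte lead, need 3 cont bytes. acc=0x0
Byte[9]=94: continuation. acc=(acc<<6)|0x14=0x14
Byte[10]=A2: continuation. acc=(acc<<6)|0x22=0x522
Byte[11]=97: continuation. acc=(acc<<6)|0x17=0x14897
Completed: cp=U+14897 (starts at byte 8)
Byte[12]=47: 1-byte ASCII. cp=U+0047
Byte[13]=E7: 3-byte lead, need 2 cont bytes. acc=0x7
Byte[14]=84: continuation. acc=(acc<<6)|0x04=0x1C4
Byte[15]=B5: continuation. acc=(acc<<6)|0x35=0x7135
Completed: cp=U+7135 (starts at byte 13)

Answer: 0 3 4 8 12 13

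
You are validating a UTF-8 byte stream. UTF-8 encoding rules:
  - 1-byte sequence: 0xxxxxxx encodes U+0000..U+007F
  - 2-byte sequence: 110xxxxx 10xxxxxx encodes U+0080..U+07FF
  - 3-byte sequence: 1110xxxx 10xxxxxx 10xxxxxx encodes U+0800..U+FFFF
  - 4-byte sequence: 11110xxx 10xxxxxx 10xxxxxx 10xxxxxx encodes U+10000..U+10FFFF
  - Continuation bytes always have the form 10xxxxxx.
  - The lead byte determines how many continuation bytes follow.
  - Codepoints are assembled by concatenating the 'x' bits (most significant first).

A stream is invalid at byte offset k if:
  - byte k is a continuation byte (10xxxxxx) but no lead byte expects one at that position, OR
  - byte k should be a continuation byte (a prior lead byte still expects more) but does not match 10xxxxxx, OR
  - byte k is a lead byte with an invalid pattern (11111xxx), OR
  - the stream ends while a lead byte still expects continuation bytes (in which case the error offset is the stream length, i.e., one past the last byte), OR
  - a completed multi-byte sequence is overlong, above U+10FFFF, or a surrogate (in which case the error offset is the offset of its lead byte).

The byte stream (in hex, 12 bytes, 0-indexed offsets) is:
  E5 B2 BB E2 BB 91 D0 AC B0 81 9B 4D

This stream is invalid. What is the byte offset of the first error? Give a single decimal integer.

Answer: 8

Derivation:
Byte[0]=E5: 3-byte lead, need 2 cont bytes. acc=0x5
Byte[1]=B2: continuation. acc=(acc<<6)|0x32=0x172
Byte[2]=BB: continuation. acc=(acc<<6)|0x3B=0x5CBB
Completed: cp=U+5CBB (starts at byte 0)
Byte[3]=E2: 3-byte lead, need 2 cont bytes. acc=0x2
Byte[4]=BB: continuation. acc=(acc<<6)|0x3B=0xBB
Byte[5]=91: continuation. acc=(acc<<6)|0x11=0x2ED1
Completed: cp=U+2ED1 (starts at byte 3)
Byte[6]=D0: 2-byte lead, need 1 cont bytes. acc=0x10
Byte[7]=AC: continuation. acc=(acc<<6)|0x2C=0x42C
Completed: cp=U+042C (starts at byte 6)
Byte[8]=B0: INVALID lead byte (not 0xxx/110x/1110/11110)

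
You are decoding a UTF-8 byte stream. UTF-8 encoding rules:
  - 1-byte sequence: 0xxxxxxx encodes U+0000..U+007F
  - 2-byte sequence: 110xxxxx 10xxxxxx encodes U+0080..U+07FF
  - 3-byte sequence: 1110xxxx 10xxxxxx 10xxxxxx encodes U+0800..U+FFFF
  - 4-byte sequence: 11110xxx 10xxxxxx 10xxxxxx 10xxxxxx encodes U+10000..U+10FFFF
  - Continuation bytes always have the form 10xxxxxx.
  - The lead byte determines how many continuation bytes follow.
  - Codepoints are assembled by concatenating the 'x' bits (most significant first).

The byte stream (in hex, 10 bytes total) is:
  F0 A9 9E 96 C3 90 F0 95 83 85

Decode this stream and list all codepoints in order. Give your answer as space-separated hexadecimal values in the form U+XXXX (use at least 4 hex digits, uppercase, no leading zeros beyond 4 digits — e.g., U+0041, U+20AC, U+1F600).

Answer: U+29796 U+00D0 U+150C5

Derivation:
Byte[0]=F0: 4-byte lead, need 3 cont bytes. acc=0x0
Byte[1]=A9: continuation. acc=(acc<<6)|0x29=0x29
Byte[2]=9E: continuation. acc=(acc<<6)|0x1E=0xA5E
Byte[3]=96: continuation. acc=(acc<<6)|0x16=0x29796
Completed: cp=U+29796 (starts at byte 0)
Byte[4]=C3: 2-byte lead, need 1 cont bytes. acc=0x3
Byte[5]=90: continuation. acc=(acc<<6)|0x10=0xD0
Completed: cp=U+00D0 (starts at byte 4)
Byte[6]=F0: 4-byte lead, need 3 cont bytes. acc=0x0
Byte[7]=95: continuation. acc=(acc<<6)|0x15=0x15
Byte[8]=83: continuation. acc=(acc<<6)|0x03=0x543
Byte[9]=85: continuation. acc=(acc<<6)|0x05=0x150C5
Completed: cp=U+150C5 (starts at byte 6)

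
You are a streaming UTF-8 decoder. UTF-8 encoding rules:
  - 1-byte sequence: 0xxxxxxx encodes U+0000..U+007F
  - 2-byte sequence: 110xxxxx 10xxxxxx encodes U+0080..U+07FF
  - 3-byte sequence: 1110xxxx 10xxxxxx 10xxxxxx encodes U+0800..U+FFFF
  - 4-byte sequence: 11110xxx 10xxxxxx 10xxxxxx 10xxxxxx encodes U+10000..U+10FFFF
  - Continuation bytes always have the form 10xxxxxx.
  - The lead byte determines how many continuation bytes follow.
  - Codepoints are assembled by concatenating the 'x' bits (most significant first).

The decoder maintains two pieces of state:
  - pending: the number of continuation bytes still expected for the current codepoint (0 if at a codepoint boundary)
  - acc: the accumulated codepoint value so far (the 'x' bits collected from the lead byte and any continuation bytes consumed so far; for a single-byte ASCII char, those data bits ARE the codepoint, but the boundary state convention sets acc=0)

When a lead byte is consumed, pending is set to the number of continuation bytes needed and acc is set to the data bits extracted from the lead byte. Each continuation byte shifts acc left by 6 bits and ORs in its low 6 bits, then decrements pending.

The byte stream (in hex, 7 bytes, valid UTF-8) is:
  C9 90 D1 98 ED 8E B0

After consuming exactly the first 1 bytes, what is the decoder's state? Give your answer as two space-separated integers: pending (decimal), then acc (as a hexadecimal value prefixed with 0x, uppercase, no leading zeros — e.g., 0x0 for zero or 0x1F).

Answer: 1 0x9

Derivation:
Byte[0]=C9: 2-byte lead. pending=1, acc=0x9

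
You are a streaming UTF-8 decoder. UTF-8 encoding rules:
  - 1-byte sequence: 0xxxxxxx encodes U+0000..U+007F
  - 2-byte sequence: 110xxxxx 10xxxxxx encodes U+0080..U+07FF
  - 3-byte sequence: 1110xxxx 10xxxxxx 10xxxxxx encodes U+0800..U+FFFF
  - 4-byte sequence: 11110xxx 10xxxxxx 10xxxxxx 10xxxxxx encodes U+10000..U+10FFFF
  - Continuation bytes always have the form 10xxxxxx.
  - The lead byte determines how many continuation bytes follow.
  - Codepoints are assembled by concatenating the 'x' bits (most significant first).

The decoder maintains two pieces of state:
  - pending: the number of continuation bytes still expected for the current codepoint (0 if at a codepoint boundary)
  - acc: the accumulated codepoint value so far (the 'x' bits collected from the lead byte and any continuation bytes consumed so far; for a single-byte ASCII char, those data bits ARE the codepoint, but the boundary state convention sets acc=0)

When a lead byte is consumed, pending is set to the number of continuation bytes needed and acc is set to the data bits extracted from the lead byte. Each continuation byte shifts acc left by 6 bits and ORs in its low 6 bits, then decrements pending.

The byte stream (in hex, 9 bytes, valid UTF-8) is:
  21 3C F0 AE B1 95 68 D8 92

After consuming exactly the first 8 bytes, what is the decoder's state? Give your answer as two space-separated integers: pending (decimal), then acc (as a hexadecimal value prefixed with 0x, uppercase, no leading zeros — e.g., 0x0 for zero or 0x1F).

Answer: 1 0x18

Derivation:
Byte[0]=21: 1-byte. pending=0, acc=0x0
Byte[1]=3C: 1-byte. pending=0, acc=0x0
Byte[2]=F0: 4-byte lead. pending=3, acc=0x0
Byte[3]=AE: continuation. acc=(acc<<6)|0x2E=0x2E, pending=2
Byte[4]=B1: continuation. acc=(acc<<6)|0x31=0xBB1, pending=1
Byte[5]=95: continuation. acc=(acc<<6)|0x15=0x2EC55, pending=0
Byte[6]=68: 1-byte. pending=0, acc=0x0
Byte[7]=D8: 2-byte lead. pending=1, acc=0x18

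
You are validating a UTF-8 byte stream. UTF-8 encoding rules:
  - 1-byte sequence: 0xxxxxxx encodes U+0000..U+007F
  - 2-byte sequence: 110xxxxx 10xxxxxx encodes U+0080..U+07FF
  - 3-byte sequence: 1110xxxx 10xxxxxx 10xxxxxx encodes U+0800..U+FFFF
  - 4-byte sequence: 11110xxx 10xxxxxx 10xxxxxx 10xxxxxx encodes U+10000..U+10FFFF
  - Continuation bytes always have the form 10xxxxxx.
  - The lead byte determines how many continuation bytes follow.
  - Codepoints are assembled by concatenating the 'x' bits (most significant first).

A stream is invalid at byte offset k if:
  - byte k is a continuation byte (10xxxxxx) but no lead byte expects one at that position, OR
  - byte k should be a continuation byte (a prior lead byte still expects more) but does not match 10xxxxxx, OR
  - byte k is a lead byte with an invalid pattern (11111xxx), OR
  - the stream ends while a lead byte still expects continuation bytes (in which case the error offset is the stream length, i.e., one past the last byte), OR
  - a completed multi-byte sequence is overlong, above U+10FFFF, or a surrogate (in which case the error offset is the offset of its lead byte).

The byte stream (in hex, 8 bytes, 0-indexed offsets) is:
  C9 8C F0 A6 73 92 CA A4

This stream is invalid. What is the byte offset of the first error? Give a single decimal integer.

Answer: 4

Derivation:
Byte[0]=C9: 2-byte lead, need 1 cont bytes. acc=0x9
Byte[1]=8C: continuation. acc=(acc<<6)|0x0C=0x24C
Completed: cp=U+024C (starts at byte 0)
Byte[2]=F0: 4-byte lead, need 3 cont bytes. acc=0x0
Byte[3]=A6: continuation. acc=(acc<<6)|0x26=0x26
Byte[4]=73: expected 10xxxxxx continuation. INVALID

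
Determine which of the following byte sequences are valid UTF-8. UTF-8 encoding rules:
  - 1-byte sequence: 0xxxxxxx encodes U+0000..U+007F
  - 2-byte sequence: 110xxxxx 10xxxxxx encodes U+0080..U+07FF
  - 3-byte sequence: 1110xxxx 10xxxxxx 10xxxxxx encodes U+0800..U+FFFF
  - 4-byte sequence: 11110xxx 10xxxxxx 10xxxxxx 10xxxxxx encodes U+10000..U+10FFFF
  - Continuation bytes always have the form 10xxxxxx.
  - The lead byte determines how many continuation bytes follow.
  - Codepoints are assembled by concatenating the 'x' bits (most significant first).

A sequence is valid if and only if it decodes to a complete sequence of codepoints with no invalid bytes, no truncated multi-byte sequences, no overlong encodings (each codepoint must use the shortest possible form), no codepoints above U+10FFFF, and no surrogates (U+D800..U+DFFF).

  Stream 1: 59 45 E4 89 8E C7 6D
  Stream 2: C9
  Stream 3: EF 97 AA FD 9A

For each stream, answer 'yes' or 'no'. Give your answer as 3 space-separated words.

Answer: no no no

Derivation:
Stream 1: error at byte offset 6. INVALID
Stream 2: error at byte offset 1. INVALID
Stream 3: error at byte offset 3. INVALID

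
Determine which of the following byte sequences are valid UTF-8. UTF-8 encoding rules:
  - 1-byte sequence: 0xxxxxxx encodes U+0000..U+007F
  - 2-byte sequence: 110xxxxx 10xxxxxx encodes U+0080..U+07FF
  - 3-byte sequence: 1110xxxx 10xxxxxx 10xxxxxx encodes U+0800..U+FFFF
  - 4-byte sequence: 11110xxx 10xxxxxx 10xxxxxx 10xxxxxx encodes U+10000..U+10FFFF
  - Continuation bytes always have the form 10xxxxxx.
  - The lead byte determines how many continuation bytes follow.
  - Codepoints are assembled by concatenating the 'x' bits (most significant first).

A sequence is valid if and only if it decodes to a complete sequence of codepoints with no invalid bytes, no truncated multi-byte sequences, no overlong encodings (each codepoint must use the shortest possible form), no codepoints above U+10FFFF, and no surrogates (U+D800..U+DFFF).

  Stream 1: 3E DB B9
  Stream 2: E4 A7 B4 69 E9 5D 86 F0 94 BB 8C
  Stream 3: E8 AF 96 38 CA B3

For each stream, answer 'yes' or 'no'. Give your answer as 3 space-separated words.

Stream 1: decodes cleanly. VALID
Stream 2: error at byte offset 5. INVALID
Stream 3: decodes cleanly. VALID

Answer: yes no yes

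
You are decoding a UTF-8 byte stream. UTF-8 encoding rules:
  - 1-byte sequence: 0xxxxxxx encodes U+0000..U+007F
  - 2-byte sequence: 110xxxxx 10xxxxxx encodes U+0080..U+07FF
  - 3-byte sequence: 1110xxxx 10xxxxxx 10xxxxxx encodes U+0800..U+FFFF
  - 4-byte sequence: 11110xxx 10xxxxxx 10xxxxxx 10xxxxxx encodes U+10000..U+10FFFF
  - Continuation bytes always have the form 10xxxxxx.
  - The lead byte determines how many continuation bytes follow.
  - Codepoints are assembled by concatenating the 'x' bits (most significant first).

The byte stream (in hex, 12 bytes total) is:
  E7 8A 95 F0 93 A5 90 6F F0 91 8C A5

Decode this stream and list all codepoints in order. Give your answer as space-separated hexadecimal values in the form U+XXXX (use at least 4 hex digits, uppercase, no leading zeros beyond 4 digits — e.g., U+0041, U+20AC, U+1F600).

Byte[0]=E7: 3-byte lead, need 2 cont bytes. acc=0x7
Byte[1]=8A: continuation. acc=(acc<<6)|0x0A=0x1CA
Byte[2]=95: continuation. acc=(acc<<6)|0x15=0x7295
Completed: cp=U+7295 (starts at byte 0)
Byte[3]=F0: 4-byte lead, need 3 cont bytes. acc=0x0
Byte[4]=93: continuation. acc=(acc<<6)|0x13=0x13
Byte[5]=A5: continuation. acc=(acc<<6)|0x25=0x4E5
Byte[6]=90: continuation. acc=(acc<<6)|0x10=0x13950
Completed: cp=U+13950 (starts at byte 3)
Byte[7]=6F: 1-byte ASCII. cp=U+006F
Byte[8]=F0: 4-byte lead, need 3 cont bytes. acc=0x0
Byte[9]=91: continuation. acc=(acc<<6)|0x11=0x11
Byte[10]=8C: continuation. acc=(acc<<6)|0x0C=0x44C
Byte[11]=A5: continuation. acc=(acc<<6)|0x25=0x11325
Completed: cp=U+11325 (starts at byte 8)

Answer: U+7295 U+13950 U+006F U+11325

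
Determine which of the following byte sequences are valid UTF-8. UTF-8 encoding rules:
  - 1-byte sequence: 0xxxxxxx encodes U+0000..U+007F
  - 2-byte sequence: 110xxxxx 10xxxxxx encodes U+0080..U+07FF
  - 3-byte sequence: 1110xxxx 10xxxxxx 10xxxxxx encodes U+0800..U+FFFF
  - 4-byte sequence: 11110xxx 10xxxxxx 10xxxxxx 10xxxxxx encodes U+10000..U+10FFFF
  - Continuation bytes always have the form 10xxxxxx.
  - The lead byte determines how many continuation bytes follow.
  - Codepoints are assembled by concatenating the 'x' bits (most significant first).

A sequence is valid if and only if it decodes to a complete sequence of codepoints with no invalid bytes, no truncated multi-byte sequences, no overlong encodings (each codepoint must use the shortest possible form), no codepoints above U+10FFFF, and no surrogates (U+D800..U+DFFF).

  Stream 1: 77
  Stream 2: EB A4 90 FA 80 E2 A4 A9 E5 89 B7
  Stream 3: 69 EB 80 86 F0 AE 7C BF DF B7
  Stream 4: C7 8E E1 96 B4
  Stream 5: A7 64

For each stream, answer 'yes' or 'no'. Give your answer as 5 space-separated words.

Answer: yes no no yes no

Derivation:
Stream 1: decodes cleanly. VALID
Stream 2: error at byte offset 3. INVALID
Stream 3: error at byte offset 6. INVALID
Stream 4: decodes cleanly. VALID
Stream 5: error at byte offset 0. INVALID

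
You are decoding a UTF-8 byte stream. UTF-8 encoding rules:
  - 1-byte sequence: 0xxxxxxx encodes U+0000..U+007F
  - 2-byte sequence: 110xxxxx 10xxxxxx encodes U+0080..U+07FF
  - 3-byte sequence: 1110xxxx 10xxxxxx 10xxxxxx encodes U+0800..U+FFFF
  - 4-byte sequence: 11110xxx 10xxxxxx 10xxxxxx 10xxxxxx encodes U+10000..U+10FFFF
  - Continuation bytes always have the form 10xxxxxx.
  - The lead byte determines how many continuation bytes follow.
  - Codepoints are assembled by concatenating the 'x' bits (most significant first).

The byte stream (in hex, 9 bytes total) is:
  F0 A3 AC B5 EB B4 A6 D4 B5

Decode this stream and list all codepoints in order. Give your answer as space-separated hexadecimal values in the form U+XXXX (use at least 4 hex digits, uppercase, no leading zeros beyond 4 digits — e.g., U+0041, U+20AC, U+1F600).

Byte[0]=F0: 4-byte lead, need 3 cont bytes. acc=0x0
Byte[1]=A3: continuation. acc=(acc<<6)|0x23=0x23
Byte[2]=AC: continuation. acc=(acc<<6)|0x2C=0x8EC
Byte[3]=B5: continuation. acc=(acc<<6)|0x35=0x23B35
Completed: cp=U+23B35 (starts at byte 0)
Byte[4]=EB: 3-byte lead, need 2 cont bytes. acc=0xB
Byte[5]=B4: continuation. acc=(acc<<6)|0x34=0x2F4
Byte[6]=A6: continuation. acc=(acc<<6)|0x26=0xBD26
Completed: cp=U+BD26 (starts at byte 4)
Byte[7]=D4: 2-byte lead, need 1 cont bytes. acc=0x14
Byte[8]=B5: continuation. acc=(acc<<6)|0x35=0x535
Completed: cp=U+0535 (starts at byte 7)

Answer: U+23B35 U+BD26 U+0535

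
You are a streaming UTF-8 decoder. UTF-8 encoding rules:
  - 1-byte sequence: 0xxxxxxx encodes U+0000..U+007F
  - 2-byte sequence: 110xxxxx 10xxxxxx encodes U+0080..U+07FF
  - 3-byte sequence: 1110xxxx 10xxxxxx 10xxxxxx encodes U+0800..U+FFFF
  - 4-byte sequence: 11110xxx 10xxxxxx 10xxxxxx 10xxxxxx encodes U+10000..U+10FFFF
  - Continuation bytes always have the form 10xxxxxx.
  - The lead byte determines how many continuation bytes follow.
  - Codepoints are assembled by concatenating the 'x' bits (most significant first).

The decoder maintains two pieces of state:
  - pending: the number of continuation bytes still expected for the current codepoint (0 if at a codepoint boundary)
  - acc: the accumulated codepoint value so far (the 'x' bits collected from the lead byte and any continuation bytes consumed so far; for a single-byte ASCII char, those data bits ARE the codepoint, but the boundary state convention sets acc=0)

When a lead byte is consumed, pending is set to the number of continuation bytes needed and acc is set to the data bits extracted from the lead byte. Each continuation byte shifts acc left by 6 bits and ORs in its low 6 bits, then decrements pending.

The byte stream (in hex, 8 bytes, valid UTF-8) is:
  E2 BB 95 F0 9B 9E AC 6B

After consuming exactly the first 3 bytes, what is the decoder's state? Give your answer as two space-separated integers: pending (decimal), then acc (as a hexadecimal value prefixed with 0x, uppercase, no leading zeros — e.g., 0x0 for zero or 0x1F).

Answer: 0 0x2ED5

Derivation:
Byte[0]=E2: 3-byte lead. pending=2, acc=0x2
Byte[1]=BB: continuation. acc=(acc<<6)|0x3B=0xBB, pending=1
Byte[2]=95: continuation. acc=(acc<<6)|0x15=0x2ED5, pending=0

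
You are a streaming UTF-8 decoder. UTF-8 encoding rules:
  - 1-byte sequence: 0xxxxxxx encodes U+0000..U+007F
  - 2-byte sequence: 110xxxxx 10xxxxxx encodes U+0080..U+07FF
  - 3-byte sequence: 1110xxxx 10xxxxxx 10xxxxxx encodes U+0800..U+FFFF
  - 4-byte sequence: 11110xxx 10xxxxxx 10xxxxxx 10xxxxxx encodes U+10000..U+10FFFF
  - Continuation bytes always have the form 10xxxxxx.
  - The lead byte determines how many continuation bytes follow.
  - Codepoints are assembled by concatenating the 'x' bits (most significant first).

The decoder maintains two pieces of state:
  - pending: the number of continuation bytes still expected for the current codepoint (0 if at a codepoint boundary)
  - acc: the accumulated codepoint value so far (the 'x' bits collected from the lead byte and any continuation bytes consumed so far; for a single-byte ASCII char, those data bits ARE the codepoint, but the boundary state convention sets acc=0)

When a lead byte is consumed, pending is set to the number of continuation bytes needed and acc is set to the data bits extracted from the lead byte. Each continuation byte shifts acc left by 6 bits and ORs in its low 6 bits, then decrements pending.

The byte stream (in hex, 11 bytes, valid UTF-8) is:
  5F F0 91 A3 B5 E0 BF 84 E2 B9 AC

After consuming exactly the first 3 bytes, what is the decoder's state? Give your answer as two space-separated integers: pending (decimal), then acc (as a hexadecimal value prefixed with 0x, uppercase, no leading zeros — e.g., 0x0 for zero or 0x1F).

Byte[0]=5F: 1-byte. pending=0, acc=0x0
Byte[1]=F0: 4-byte lead. pending=3, acc=0x0
Byte[2]=91: continuation. acc=(acc<<6)|0x11=0x11, pending=2

Answer: 2 0x11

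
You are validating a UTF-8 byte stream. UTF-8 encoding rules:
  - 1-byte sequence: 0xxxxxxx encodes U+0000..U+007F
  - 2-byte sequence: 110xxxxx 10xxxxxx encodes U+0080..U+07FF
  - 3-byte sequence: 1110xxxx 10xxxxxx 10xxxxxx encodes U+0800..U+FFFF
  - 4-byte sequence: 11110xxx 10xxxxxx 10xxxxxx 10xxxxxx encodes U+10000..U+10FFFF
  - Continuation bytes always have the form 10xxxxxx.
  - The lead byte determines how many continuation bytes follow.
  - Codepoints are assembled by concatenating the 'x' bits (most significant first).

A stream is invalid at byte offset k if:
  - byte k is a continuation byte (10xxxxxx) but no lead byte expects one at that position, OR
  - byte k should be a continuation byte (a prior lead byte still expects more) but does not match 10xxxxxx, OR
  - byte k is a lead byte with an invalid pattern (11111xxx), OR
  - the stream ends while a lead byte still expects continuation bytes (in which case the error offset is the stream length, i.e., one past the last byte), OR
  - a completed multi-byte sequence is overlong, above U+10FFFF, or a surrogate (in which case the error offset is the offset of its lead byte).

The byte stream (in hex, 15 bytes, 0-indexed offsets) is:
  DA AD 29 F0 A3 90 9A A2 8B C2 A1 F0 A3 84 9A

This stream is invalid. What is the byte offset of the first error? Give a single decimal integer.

Answer: 7

Derivation:
Byte[0]=DA: 2-byte lead, need 1 cont bytes. acc=0x1A
Byte[1]=AD: continuation. acc=(acc<<6)|0x2D=0x6AD
Completed: cp=U+06AD (starts at byte 0)
Byte[2]=29: 1-byte ASCII. cp=U+0029
Byte[3]=F0: 4-byte lead, need 3 cont bytes. acc=0x0
Byte[4]=A3: continuation. acc=(acc<<6)|0x23=0x23
Byte[5]=90: continuation. acc=(acc<<6)|0x10=0x8D0
Byte[6]=9A: continuation. acc=(acc<<6)|0x1A=0x2341A
Completed: cp=U+2341A (starts at byte 3)
Byte[7]=A2: INVALID lead byte (not 0xxx/110x/1110/11110)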